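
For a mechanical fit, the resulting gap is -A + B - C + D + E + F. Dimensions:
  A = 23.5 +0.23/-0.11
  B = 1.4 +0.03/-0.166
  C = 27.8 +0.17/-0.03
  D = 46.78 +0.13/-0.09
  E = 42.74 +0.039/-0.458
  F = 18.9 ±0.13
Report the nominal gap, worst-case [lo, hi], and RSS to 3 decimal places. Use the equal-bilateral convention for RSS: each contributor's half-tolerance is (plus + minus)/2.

nominal=58.520 wc=[57.276,58.989] rss=0.373

Stack each dimension's contribution:
  -A: nom -23.500 → Σnom=-23.500; wc +0.110/-0.230 → slack +0.110/-0.230; half-tol=0.170, Σhalf²=0.028900
  +B: nom +1.400 → Σnom=-22.100; wc +0.030/-0.166 → slack +0.140/-0.396; half-tol=0.098, Σhalf²=0.038504
  -C: nom -27.800 → Σnom=-49.900; wc +0.030/-0.170 → slack +0.170/-0.566; half-tol=0.100, Σhalf²=0.048504
  +D: nom +46.780 → Σnom=-3.120; wc +0.130/-0.090 → slack +0.300/-0.656; half-tol=0.110, Σhalf²=0.060604
  +E: nom +42.740 → Σnom=39.620; wc +0.039/-0.458 → slack +0.339/-1.114; half-tol=0.248, Σhalf²=0.122356
  +F: nom +18.900 → Σnom=58.520; wc +0.130/-0.130 → slack +0.469/-1.244; half-tol=0.130, Σhalf²=0.139256
Nominal = 58.520. Worst-case = [58.520 - 1.244, 58.520 + 0.469] = [57.276, 58.989]. RSS = √0.139256 = 0.373.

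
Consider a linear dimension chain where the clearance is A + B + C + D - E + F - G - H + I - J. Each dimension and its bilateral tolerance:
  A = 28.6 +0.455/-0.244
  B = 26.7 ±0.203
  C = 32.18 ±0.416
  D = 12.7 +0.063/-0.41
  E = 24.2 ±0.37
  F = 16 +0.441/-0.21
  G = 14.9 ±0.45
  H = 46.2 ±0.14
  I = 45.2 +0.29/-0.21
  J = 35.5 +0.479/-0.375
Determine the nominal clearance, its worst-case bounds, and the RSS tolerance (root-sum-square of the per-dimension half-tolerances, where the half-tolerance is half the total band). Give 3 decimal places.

Stack each dimension's contribution:
  +A: nom +28.600 → Σnom=28.600; wc +0.455/-0.244 → slack +0.455/-0.244; half-tol=0.350, Σhalf²=0.122150
  +B: nom +26.700 → Σnom=55.300; wc +0.203/-0.203 → slack +0.658/-0.447; half-tol=0.203, Σhalf²=0.163359
  +C: nom +32.180 → Σnom=87.480; wc +0.416/-0.416 → slack +1.074/-0.863; half-tol=0.416, Σhalf²=0.336415
  +D: nom +12.700 → Σnom=100.180; wc +0.063/-0.410 → slack +1.137/-1.273; half-tol=0.236, Σhalf²=0.392348
  -E: nom -24.200 → Σnom=75.980; wc +0.370/-0.370 → slack +1.507/-1.643; half-tol=0.370, Σhalf²=0.529248
  +F: nom +16.000 → Σnom=91.980; wc +0.441/-0.210 → slack +1.948/-1.853; half-tol=0.326, Σhalf²=0.635198
  -G: nom -14.900 → Σnom=77.080; wc +0.450/-0.450 → slack +2.398/-2.303; half-tol=0.450, Σhalf²=0.837698
  -H: nom -46.200 → Σnom=30.880; wc +0.140/-0.140 → slack +2.538/-2.443; half-tol=0.140, Σhalf²=0.857298
  +I: nom +45.200 → Σnom=76.080; wc +0.290/-0.210 → slack +2.828/-2.653; half-tol=0.250, Σhalf²=0.919798
  -J: nom -35.500 → Σnom=40.580; wc +0.375/-0.479 → slack +3.203/-3.132; half-tol=0.427, Σhalf²=1.102127
Nominal = 40.580. Worst-case = [40.580 - 3.132, 40.580 + 3.203] = [37.448, 43.783]. RSS = √1.102127 = 1.050.

nominal=40.580 wc=[37.448,43.783] rss=1.050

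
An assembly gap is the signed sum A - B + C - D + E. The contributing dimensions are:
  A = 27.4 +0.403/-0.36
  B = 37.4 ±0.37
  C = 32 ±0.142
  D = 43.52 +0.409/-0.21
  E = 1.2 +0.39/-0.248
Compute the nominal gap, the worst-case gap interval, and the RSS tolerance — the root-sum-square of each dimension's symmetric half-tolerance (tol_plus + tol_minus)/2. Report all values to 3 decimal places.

Stack each dimension's contribution:
  +A: nom +27.400 → Σnom=27.400; wc +0.403/-0.360 → slack +0.403/-0.360; half-tol=0.382, Σhalf²=0.145542
  -B: nom -37.400 → Σnom=-10.000; wc +0.370/-0.370 → slack +0.773/-0.730; half-tol=0.370, Σhalf²=0.282442
  +C: nom +32.000 → Σnom=22.000; wc +0.142/-0.142 → slack +0.915/-0.872; half-tol=0.142, Σhalf²=0.302606
  -D: nom -43.520 → Σnom=-21.520; wc +0.210/-0.409 → slack +1.125/-1.281; half-tol=0.309, Σhalf²=0.398397
  +E: nom +1.200 → Σnom=-20.320; wc +0.390/-0.248 → slack +1.515/-1.529; half-tol=0.319, Σhalf²=0.500158
Nominal = -20.320. Worst-case = [-20.320 - 1.529, -20.320 + 1.515] = [-21.849, -18.805]. RSS = √0.500158 = 0.707.

nominal=-20.320 wc=[-21.849,-18.805] rss=0.707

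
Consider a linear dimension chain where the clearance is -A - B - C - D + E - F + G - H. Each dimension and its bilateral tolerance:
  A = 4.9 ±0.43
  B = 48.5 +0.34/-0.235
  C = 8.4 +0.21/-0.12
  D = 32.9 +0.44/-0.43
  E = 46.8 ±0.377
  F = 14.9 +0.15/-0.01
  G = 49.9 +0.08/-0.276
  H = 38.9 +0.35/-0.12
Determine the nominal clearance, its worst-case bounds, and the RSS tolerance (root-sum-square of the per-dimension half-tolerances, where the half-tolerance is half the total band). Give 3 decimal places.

nominal=-51.800 wc=[-54.373,-49.998] rss=0.848

Stack each dimension's contribution:
  -A: nom -4.900 → Σnom=-4.900; wc +0.430/-0.430 → slack +0.430/-0.430; half-tol=0.430, Σhalf²=0.184900
  -B: nom -48.500 → Σnom=-53.400; wc +0.235/-0.340 → slack +0.665/-0.770; half-tol=0.287, Σhalf²=0.267556
  -C: nom -8.400 → Σnom=-61.800; wc +0.120/-0.210 → slack +0.785/-0.980; half-tol=0.165, Σhalf²=0.294781
  -D: nom -32.900 → Σnom=-94.700; wc +0.430/-0.440 → slack +1.215/-1.420; half-tol=0.435, Σhalf²=0.484006
  +E: nom +46.800 → Σnom=-47.900; wc +0.377/-0.377 → slack +1.592/-1.797; half-tol=0.377, Σhalf²=0.626135
  -F: nom -14.900 → Σnom=-62.800; wc +0.010/-0.150 → slack +1.602/-1.947; half-tol=0.080, Σhalf²=0.632535
  +G: nom +49.900 → Σnom=-12.900; wc +0.080/-0.276 → slack +1.682/-2.223; half-tol=0.178, Σhalf²=0.664219
  -H: nom -38.900 → Σnom=-51.800; wc +0.120/-0.350 → slack +1.802/-2.573; half-tol=0.235, Σhalf²=0.719444
Nominal = -51.800. Worst-case = [-51.800 - 2.573, -51.800 + 1.802] = [-54.373, -49.998]. RSS = √0.719444 = 0.848.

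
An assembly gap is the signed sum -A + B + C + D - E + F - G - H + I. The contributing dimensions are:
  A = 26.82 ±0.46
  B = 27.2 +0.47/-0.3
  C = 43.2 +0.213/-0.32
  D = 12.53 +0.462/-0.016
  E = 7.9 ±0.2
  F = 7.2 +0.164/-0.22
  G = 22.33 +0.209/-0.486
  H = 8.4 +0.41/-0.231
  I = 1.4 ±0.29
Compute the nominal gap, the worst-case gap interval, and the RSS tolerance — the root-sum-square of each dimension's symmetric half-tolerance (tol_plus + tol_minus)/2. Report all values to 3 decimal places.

Stack each dimension's contribution:
  -A: nom -26.820 → Σnom=-26.820; wc +0.460/-0.460 → slack +0.460/-0.460; half-tol=0.460, Σhalf²=0.211600
  +B: nom +27.200 → Σnom=0.380; wc +0.470/-0.300 → slack +0.930/-0.760; half-tol=0.385, Σhalf²=0.359825
  +C: nom +43.200 → Σnom=43.580; wc +0.213/-0.320 → slack +1.143/-1.080; half-tol=0.267, Σhalf²=0.430847
  +D: nom +12.530 → Σnom=56.110; wc +0.462/-0.016 → slack +1.605/-1.096; half-tol=0.239, Σhalf²=0.487968
  -E: nom -7.900 → Σnom=48.210; wc +0.200/-0.200 → slack +1.805/-1.296; half-tol=0.200, Σhalf²=0.527968
  +F: nom +7.200 → Σnom=55.410; wc +0.164/-0.220 → slack +1.969/-1.516; half-tol=0.192, Σhalf²=0.564832
  -G: nom -22.330 → Σnom=33.080; wc +0.486/-0.209 → slack +2.455/-1.725; half-tol=0.347, Σhalf²=0.685589
  -H: nom -8.400 → Σnom=24.680; wc +0.231/-0.410 → slack +2.686/-2.135; half-tol=0.321, Σhalf²=0.788309
  +I: nom +1.400 → Σnom=26.080; wc +0.290/-0.290 → slack +2.976/-2.425; half-tol=0.290, Σhalf²=0.872409
Nominal = 26.080. Worst-case = [26.080 - 2.425, 26.080 + 2.976] = [23.655, 29.056]. RSS = √0.872409 = 0.934.

nominal=26.080 wc=[23.655,29.056] rss=0.934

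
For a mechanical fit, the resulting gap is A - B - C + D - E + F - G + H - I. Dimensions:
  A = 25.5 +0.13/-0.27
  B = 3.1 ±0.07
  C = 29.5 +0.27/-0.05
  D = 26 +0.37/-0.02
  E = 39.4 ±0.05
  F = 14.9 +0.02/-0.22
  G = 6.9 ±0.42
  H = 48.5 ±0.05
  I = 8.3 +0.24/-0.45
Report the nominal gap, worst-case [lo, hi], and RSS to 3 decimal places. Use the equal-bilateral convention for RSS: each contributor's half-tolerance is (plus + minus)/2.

nominal=27.700 wc=[26.090,29.310] rss=0.651

Stack each dimension's contribution:
  +A: nom +25.500 → Σnom=25.500; wc +0.130/-0.270 → slack +0.130/-0.270; half-tol=0.200, Σhalf²=0.040000
  -B: nom -3.100 → Σnom=22.400; wc +0.070/-0.070 → slack +0.200/-0.340; half-tol=0.070, Σhalf²=0.044900
  -C: nom -29.500 → Σnom=-7.100; wc +0.050/-0.270 → slack +0.250/-0.610; half-tol=0.160, Σhalf²=0.070500
  +D: nom +26.000 → Σnom=18.900; wc +0.370/-0.020 → slack +0.620/-0.630; half-tol=0.195, Σhalf²=0.108525
  -E: nom -39.400 → Σnom=-20.500; wc +0.050/-0.050 → slack +0.670/-0.680; half-tol=0.050, Σhalf²=0.111025
  +F: nom +14.900 → Σnom=-5.600; wc +0.020/-0.220 → slack +0.690/-0.900; half-tol=0.120, Σhalf²=0.125425
  -G: nom -6.900 → Σnom=-12.500; wc +0.420/-0.420 → slack +1.110/-1.320; half-tol=0.420, Σhalf²=0.301825
  +H: nom +48.500 → Σnom=36.000; wc +0.050/-0.050 → slack +1.160/-1.370; half-tol=0.050, Σhalf²=0.304325
  -I: nom -8.300 → Σnom=27.700; wc +0.450/-0.240 → slack +1.610/-1.610; half-tol=0.345, Σhalf²=0.423350
Nominal = 27.700. Worst-case = [27.700 - 1.610, 27.700 + 1.610] = [26.090, 29.310]. RSS = √0.423350 = 0.651.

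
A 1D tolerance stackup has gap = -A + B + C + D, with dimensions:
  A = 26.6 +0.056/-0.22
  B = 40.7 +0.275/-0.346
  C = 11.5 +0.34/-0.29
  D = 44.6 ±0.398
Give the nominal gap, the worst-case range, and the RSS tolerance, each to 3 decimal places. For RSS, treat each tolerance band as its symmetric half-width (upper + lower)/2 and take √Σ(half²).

Stack each dimension's contribution:
  -A: nom -26.600 → Σnom=-26.600; wc +0.220/-0.056 → slack +0.220/-0.056; half-tol=0.138, Σhalf²=0.019044
  +B: nom +40.700 → Σnom=14.100; wc +0.275/-0.346 → slack +0.495/-0.402; half-tol=0.310, Σhalf²=0.115454
  +C: nom +11.500 → Σnom=25.600; wc +0.340/-0.290 → slack +0.835/-0.692; half-tol=0.315, Σhalf²=0.214679
  +D: nom +44.600 → Σnom=70.200; wc +0.398/-0.398 → slack +1.233/-1.090; half-tol=0.398, Σhalf²=0.373083
Nominal = 70.200. Worst-case = [70.200 - 1.090, 70.200 + 1.233] = [69.110, 71.433]. RSS = √0.373083 = 0.611.

nominal=70.200 wc=[69.110,71.433] rss=0.611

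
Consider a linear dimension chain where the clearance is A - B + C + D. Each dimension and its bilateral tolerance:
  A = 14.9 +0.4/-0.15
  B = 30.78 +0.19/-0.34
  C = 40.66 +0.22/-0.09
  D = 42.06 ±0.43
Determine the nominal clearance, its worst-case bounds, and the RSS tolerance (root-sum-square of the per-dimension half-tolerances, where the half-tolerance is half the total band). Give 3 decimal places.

Stack each dimension's contribution:
  +A: nom +14.900 → Σnom=14.900; wc +0.400/-0.150 → slack +0.400/-0.150; half-tol=0.275, Σhalf²=0.075625
  -B: nom -30.780 → Σnom=-15.880; wc +0.340/-0.190 → slack +0.740/-0.340; half-tol=0.265, Σhalf²=0.145850
  +C: nom +40.660 → Σnom=24.780; wc +0.220/-0.090 → slack +0.960/-0.430; half-tol=0.155, Σhalf²=0.169875
  +D: nom +42.060 → Σnom=66.840; wc +0.430/-0.430 → slack +1.390/-0.860; half-tol=0.430, Σhalf²=0.354775
Nominal = 66.840. Worst-case = [66.840 - 0.860, 66.840 + 1.390] = [65.980, 68.230]. RSS = √0.354775 = 0.596.

nominal=66.840 wc=[65.980,68.230] rss=0.596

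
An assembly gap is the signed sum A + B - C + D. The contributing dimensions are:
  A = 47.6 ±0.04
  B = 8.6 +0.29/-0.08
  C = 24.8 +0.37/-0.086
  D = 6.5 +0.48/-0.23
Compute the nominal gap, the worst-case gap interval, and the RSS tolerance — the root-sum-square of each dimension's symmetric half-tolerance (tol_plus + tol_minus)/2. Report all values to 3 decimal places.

Stack each dimension's contribution:
  +A: nom +47.600 → Σnom=47.600; wc +0.040/-0.040 → slack +0.040/-0.040; half-tol=0.040, Σhalf²=0.001600
  +B: nom +8.600 → Σnom=56.200; wc +0.290/-0.080 → slack +0.330/-0.120; half-tol=0.185, Σhalf²=0.035825
  -C: nom -24.800 → Σnom=31.400; wc +0.086/-0.370 → slack +0.416/-0.490; half-tol=0.228, Σhalf²=0.087809
  +D: nom +6.500 → Σnom=37.900; wc +0.480/-0.230 → slack +0.896/-0.720; half-tol=0.355, Σhalf²=0.213834
Nominal = 37.900. Worst-case = [37.900 - 0.720, 37.900 + 0.896] = [37.180, 38.796]. RSS = √0.213834 = 0.462.

nominal=37.900 wc=[37.180,38.796] rss=0.462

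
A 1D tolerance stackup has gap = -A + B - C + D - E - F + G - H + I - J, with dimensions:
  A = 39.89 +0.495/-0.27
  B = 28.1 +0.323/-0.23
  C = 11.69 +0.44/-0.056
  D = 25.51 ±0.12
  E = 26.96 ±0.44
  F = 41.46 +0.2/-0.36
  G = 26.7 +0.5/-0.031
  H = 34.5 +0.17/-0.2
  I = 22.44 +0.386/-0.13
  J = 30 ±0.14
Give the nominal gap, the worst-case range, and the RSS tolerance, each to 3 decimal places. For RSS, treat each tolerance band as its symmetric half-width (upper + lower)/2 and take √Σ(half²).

Stack each dimension's contribution:
  -A: nom -39.890 → Σnom=-39.890; wc +0.270/-0.495 → slack +0.270/-0.495; half-tol=0.383, Σhalf²=0.146306
  +B: nom +28.100 → Σnom=-11.790; wc +0.323/-0.230 → slack +0.593/-0.725; half-tol=0.277, Σhalf²=0.222759
  -C: nom -11.690 → Σnom=-23.480; wc +0.056/-0.440 → slack +0.649/-1.165; half-tol=0.248, Σhalf²=0.284263
  +D: nom +25.510 → Σnom=2.030; wc +0.120/-0.120 → slack +0.769/-1.285; half-tol=0.120, Σhalf²=0.298663
  -E: nom -26.960 → Σnom=-24.930; wc +0.440/-0.440 → slack +1.209/-1.725; half-tol=0.440, Σhalf²=0.492263
  -F: nom -41.460 → Σnom=-66.390; wc +0.360/-0.200 → slack +1.569/-1.925; half-tol=0.280, Σhalf²=0.570663
  +G: nom +26.700 → Σnom=-39.690; wc +0.500/-0.031 → slack +2.069/-1.956; half-tol=0.266, Σhalf²=0.641153
  -H: nom -34.500 → Σnom=-74.190; wc +0.200/-0.170 → slack +2.269/-2.126; half-tol=0.185, Σhalf²=0.675378
  +I: nom +22.440 → Σnom=-51.750; wc +0.386/-0.130 → slack +2.655/-2.256; half-tol=0.258, Σhalf²=0.741942
  -J: nom -30.000 → Σnom=-81.750; wc +0.140/-0.140 → slack +2.795/-2.396; half-tol=0.140, Σhalf²=0.761542
Nominal = -81.750. Worst-case = [-81.750 - 2.396, -81.750 + 2.795] = [-84.146, -78.955]. RSS = √0.761542 = 0.873.

nominal=-81.750 wc=[-84.146,-78.955] rss=0.873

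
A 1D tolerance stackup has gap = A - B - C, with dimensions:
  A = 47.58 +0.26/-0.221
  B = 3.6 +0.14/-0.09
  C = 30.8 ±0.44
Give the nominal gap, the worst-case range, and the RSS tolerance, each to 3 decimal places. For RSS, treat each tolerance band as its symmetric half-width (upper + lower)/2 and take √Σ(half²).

Stack each dimension's contribution:
  +A: nom +47.580 → Σnom=47.580; wc +0.260/-0.221 → slack +0.260/-0.221; half-tol=0.240, Σhalf²=0.057840
  -B: nom -3.600 → Σnom=43.980; wc +0.090/-0.140 → slack +0.350/-0.361; half-tol=0.115, Σhalf²=0.071065
  -C: nom -30.800 → Σnom=13.180; wc +0.440/-0.440 → slack +0.790/-0.801; half-tol=0.440, Σhalf²=0.264665
Nominal = 13.180. Worst-case = [13.180 - 0.801, 13.180 + 0.790] = [12.379, 13.970]. RSS = √0.264665 = 0.514.

nominal=13.180 wc=[12.379,13.970] rss=0.514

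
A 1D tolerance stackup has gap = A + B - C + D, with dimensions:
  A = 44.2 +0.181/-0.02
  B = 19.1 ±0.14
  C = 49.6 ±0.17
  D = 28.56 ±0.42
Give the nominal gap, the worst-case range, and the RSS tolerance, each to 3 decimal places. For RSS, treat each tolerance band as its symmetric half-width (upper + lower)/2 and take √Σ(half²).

Stack each dimension's contribution:
  +A: nom +44.200 → Σnom=44.200; wc +0.181/-0.020 → slack +0.181/-0.020; half-tol=0.100, Σhalf²=0.010100
  +B: nom +19.100 → Σnom=63.300; wc +0.140/-0.140 → slack +0.321/-0.160; half-tol=0.140, Σhalf²=0.029700
  -C: nom -49.600 → Σnom=13.700; wc +0.170/-0.170 → slack +0.491/-0.330; half-tol=0.170, Σhalf²=0.058600
  +D: nom +28.560 → Σnom=42.260; wc +0.420/-0.420 → slack +0.911/-0.750; half-tol=0.420, Σhalf²=0.235000
Nominal = 42.260. Worst-case = [42.260 - 0.750, 42.260 + 0.911] = [41.510, 43.171]. RSS = √0.235000 = 0.485.

nominal=42.260 wc=[41.510,43.171] rss=0.485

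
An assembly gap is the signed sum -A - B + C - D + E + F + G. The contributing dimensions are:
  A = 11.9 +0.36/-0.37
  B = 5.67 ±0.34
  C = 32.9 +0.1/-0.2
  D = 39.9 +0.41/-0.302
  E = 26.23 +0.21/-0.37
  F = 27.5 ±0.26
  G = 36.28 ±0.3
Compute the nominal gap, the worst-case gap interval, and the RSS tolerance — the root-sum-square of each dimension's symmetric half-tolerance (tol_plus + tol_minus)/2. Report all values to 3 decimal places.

nominal=65.440 wc=[63.200,67.322] rss=0.800

Stack each dimension's contribution:
  -A: nom -11.900 → Σnom=-11.900; wc +0.370/-0.360 → slack +0.370/-0.360; half-tol=0.365, Σhalf²=0.133225
  -B: nom -5.670 → Σnom=-17.570; wc +0.340/-0.340 → slack +0.710/-0.700; half-tol=0.340, Σhalf²=0.248825
  +C: nom +32.900 → Σnom=15.330; wc +0.100/-0.200 → slack +0.810/-0.900; half-tol=0.150, Σhalf²=0.271325
  -D: nom -39.900 → Σnom=-24.570; wc +0.302/-0.410 → slack +1.112/-1.310; half-tol=0.356, Σhalf²=0.398061
  +E: nom +26.230 → Σnom=1.660; wc +0.210/-0.370 → slack +1.322/-1.680; half-tol=0.290, Σhalf²=0.482161
  +F: nom +27.500 → Σnom=29.160; wc +0.260/-0.260 → slack +1.582/-1.940; half-tol=0.260, Σhalf²=0.549761
  +G: nom +36.280 → Σnom=65.440; wc +0.300/-0.300 → slack +1.882/-2.240; half-tol=0.300, Σhalf²=0.639761
Nominal = 65.440. Worst-case = [65.440 - 2.240, 65.440 + 1.882] = [63.200, 67.322]. RSS = √0.639761 = 0.800.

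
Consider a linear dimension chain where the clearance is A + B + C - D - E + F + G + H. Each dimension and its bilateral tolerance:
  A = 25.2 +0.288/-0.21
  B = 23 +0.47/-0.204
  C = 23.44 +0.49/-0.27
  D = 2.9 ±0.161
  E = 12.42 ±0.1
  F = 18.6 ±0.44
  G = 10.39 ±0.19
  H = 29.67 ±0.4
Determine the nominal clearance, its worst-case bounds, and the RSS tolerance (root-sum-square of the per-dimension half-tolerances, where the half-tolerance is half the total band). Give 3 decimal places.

Stack each dimension's contribution:
  +A: nom +25.200 → Σnom=25.200; wc +0.288/-0.210 → slack +0.288/-0.210; half-tol=0.249, Σhalf²=0.062001
  +B: nom +23.000 → Σnom=48.200; wc +0.470/-0.204 → slack +0.758/-0.414; half-tol=0.337, Σhalf²=0.175570
  +C: nom +23.440 → Σnom=71.640; wc +0.490/-0.270 → slack +1.248/-0.684; half-tol=0.380, Σhalf²=0.319970
  -D: nom -2.900 → Σnom=68.740; wc +0.161/-0.161 → slack +1.409/-0.845; half-tol=0.161, Σhalf²=0.345891
  -E: nom -12.420 → Σnom=56.320; wc +0.100/-0.100 → slack +1.509/-0.945; half-tol=0.100, Σhalf²=0.355891
  +F: nom +18.600 → Σnom=74.920; wc +0.440/-0.440 → slack +1.949/-1.385; half-tol=0.440, Σhalf²=0.549491
  +G: nom +10.390 → Σnom=85.310; wc +0.190/-0.190 → slack +2.139/-1.575; half-tol=0.190, Σhalf²=0.585591
  +H: nom +29.670 → Σnom=114.980; wc +0.400/-0.400 → slack +2.539/-1.975; half-tol=0.400, Σhalf²=0.745591
Nominal = 114.980. Worst-case = [114.980 - 1.975, 114.980 + 2.539] = [113.005, 117.519]. RSS = √0.745591 = 0.863.

nominal=114.980 wc=[113.005,117.519] rss=0.863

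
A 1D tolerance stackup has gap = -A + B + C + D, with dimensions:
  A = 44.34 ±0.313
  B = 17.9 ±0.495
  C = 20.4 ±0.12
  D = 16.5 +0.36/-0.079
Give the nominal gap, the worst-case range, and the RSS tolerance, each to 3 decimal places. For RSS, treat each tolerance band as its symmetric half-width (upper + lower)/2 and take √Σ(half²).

Stack each dimension's contribution:
  -A: nom -44.340 → Σnom=-44.340; wc +0.313/-0.313 → slack +0.313/-0.313; half-tol=0.313, Σhalf²=0.097969
  +B: nom +17.900 → Σnom=-26.440; wc +0.495/-0.495 → slack +0.808/-0.808; half-tol=0.495, Σhalf²=0.342994
  +C: nom +20.400 → Σnom=-6.040; wc +0.120/-0.120 → slack +0.928/-0.928; half-tol=0.120, Σhalf²=0.357394
  +D: nom +16.500 → Σnom=10.460; wc +0.360/-0.079 → slack +1.288/-1.007; half-tol=0.220, Σhalf²=0.405574
Nominal = 10.460. Worst-case = [10.460 - 1.007, 10.460 + 1.288] = [9.453, 11.748]. RSS = √0.405574 = 0.637.

nominal=10.460 wc=[9.453,11.748] rss=0.637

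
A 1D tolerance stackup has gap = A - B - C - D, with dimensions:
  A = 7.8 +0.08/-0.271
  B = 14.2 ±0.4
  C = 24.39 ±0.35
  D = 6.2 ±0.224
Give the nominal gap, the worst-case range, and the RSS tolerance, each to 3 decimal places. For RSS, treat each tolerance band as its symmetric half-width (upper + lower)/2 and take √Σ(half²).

Stack each dimension's contribution:
  +A: nom +7.800 → Σnom=7.800; wc +0.080/-0.271 → slack +0.080/-0.271; half-tol=0.176, Σhalf²=0.030800
  -B: nom -14.200 → Σnom=-6.400; wc +0.400/-0.400 → slack +0.480/-0.671; half-tol=0.400, Σhalf²=0.190800
  -C: nom -24.390 → Σnom=-30.790; wc +0.350/-0.350 → slack +0.830/-1.021; half-tol=0.350, Σhalf²=0.313300
  -D: nom -6.200 → Σnom=-36.990; wc +0.224/-0.224 → slack +1.054/-1.245; half-tol=0.224, Σhalf²=0.363476
Nominal = -36.990. Worst-case = [-36.990 - 1.245, -36.990 + 1.054] = [-38.235, -35.936]. RSS = √0.363476 = 0.603.

nominal=-36.990 wc=[-38.235,-35.936] rss=0.603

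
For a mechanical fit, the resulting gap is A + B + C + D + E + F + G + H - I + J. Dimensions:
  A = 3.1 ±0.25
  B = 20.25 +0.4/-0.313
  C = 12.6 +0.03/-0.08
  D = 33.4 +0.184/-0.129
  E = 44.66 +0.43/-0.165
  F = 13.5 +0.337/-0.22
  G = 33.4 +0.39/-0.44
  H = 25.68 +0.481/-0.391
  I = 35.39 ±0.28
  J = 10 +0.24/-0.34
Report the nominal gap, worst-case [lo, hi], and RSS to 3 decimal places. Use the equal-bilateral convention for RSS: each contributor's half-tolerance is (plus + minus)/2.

nominal=161.200 wc=[158.592,164.222] rss=0.953

Stack each dimension's contribution:
  +A: nom +3.100 → Σnom=3.100; wc +0.250/-0.250 → slack +0.250/-0.250; half-tol=0.250, Σhalf²=0.062500
  +B: nom +20.250 → Σnom=23.350; wc +0.400/-0.313 → slack +0.650/-0.563; half-tol=0.357, Σhalf²=0.189592
  +C: nom +12.600 → Σnom=35.950; wc +0.030/-0.080 → slack +0.680/-0.643; half-tol=0.055, Σhalf²=0.192617
  +D: nom +33.400 → Σnom=69.350; wc +0.184/-0.129 → slack +0.864/-0.772; half-tol=0.157, Σhalf²=0.217110
  +E: nom +44.660 → Σnom=114.010; wc +0.430/-0.165 → slack +1.294/-0.937; half-tol=0.297, Σhalf²=0.305616
  +F: nom +13.500 → Σnom=127.510; wc +0.337/-0.220 → slack +1.631/-1.157; half-tol=0.279, Σhalf²=0.383178
  +G: nom +33.400 → Σnom=160.910; wc +0.390/-0.440 → slack +2.021/-1.597; half-tol=0.415, Σhalf²=0.555403
  +H: nom +25.680 → Σnom=186.590; wc +0.481/-0.391 → slack +2.502/-1.988; half-tol=0.436, Σhalf²=0.745499
  -I: nom -35.390 → Σnom=151.200; wc +0.280/-0.280 → slack +2.782/-2.268; half-tol=0.280, Σhalf²=0.823899
  +J: nom +10.000 → Σnom=161.200; wc +0.240/-0.340 → slack +3.022/-2.608; half-tol=0.290, Σhalf²=0.907999
Nominal = 161.200. Worst-case = [161.200 - 2.608, 161.200 + 3.022] = [158.592, 164.222]. RSS = √0.907999 = 0.953.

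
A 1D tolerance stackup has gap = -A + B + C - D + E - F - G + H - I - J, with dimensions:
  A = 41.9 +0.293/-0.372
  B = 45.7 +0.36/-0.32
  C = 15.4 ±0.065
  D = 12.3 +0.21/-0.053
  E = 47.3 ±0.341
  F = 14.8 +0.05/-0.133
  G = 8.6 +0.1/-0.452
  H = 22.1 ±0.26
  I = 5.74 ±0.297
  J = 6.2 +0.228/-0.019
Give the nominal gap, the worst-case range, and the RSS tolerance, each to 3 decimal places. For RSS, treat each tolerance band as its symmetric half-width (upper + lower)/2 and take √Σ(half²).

Stack each dimension's contribution:
  -A: nom -41.900 → Σnom=-41.900; wc +0.372/-0.293 → slack +0.372/-0.293; half-tol=0.333, Σhalf²=0.110556
  +B: nom +45.700 → Σnom=3.800; wc +0.360/-0.320 → slack +0.732/-0.613; half-tol=0.340, Σhalf²=0.226156
  +C: nom +15.400 → Σnom=19.200; wc +0.065/-0.065 → slack +0.797/-0.678; half-tol=0.065, Σhalf²=0.230381
  -D: nom -12.300 → Σnom=6.900; wc +0.053/-0.210 → slack +0.850/-0.888; half-tol=0.132, Σhalf²=0.247674
  +E: nom +47.300 → Σnom=54.200; wc +0.341/-0.341 → slack +1.191/-1.229; half-tol=0.341, Σhalf²=0.363955
  -F: nom -14.800 → Σnom=39.400; wc +0.133/-0.050 → slack +1.324/-1.279; half-tol=0.091, Σhalf²=0.372327
  -G: nom -8.600 → Σnom=30.800; wc +0.452/-0.100 → slack +1.776/-1.379; half-tol=0.276, Σhalf²=0.448503
  +H: nom +22.100 → Σnom=52.900; wc +0.260/-0.260 → slack +2.036/-1.639; half-tol=0.260, Σhalf²=0.516103
  -I: nom -5.740 → Σnom=47.160; wc +0.297/-0.297 → slack +2.333/-1.936; half-tol=0.297, Σhalf²=0.604312
  -J: nom -6.200 → Σnom=40.960; wc +0.019/-0.228 → slack +2.352/-2.164; half-tol=0.123, Σhalf²=0.619564
Nominal = 40.960. Worst-case = [40.960 - 2.164, 40.960 + 2.352] = [38.796, 43.312]. RSS = √0.619564 = 0.787.

nominal=40.960 wc=[38.796,43.312] rss=0.787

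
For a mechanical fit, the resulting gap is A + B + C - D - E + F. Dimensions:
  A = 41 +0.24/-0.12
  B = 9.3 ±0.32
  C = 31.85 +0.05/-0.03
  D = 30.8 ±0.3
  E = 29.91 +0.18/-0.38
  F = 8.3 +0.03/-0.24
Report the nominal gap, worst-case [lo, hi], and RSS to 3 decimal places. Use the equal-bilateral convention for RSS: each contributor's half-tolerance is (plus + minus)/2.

nominal=29.740 wc=[28.550,31.060] rss=0.568

Stack each dimension's contribution:
  +A: nom +41.000 → Σnom=41.000; wc +0.240/-0.120 → slack +0.240/-0.120; half-tol=0.180, Σhalf²=0.032400
  +B: nom +9.300 → Σnom=50.300; wc +0.320/-0.320 → slack +0.560/-0.440; half-tol=0.320, Σhalf²=0.134800
  +C: nom +31.850 → Σnom=82.150; wc +0.050/-0.030 → slack +0.610/-0.470; half-tol=0.040, Σhalf²=0.136400
  -D: nom -30.800 → Σnom=51.350; wc +0.300/-0.300 → slack +0.910/-0.770; half-tol=0.300, Σhalf²=0.226400
  -E: nom -29.910 → Σnom=21.440; wc +0.380/-0.180 → slack +1.290/-0.950; half-tol=0.280, Σhalf²=0.304800
  +F: nom +8.300 → Σnom=29.740; wc +0.030/-0.240 → slack +1.320/-1.190; half-tol=0.135, Σhalf²=0.323025
Nominal = 29.740. Worst-case = [29.740 - 1.190, 29.740 + 1.320] = [28.550, 31.060]. RSS = √0.323025 = 0.568.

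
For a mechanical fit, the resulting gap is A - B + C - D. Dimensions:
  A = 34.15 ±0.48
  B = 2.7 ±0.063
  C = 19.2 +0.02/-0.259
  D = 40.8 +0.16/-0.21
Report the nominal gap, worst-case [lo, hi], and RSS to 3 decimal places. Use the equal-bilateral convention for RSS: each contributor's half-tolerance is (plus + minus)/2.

Stack each dimension's contribution:
  +A: nom +34.150 → Σnom=34.150; wc +0.480/-0.480 → slack +0.480/-0.480; half-tol=0.480, Σhalf²=0.230400
  -B: nom -2.700 → Σnom=31.450; wc +0.063/-0.063 → slack +0.543/-0.543; half-tol=0.063, Σhalf²=0.234369
  +C: nom +19.200 → Σnom=50.650; wc +0.020/-0.259 → slack +0.563/-0.802; half-tol=0.140, Σhalf²=0.253829
  -D: nom -40.800 → Σnom=9.850; wc +0.210/-0.160 → slack +0.773/-0.962; half-tol=0.185, Σhalf²=0.288054
Nominal = 9.850. Worst-case = [9.850 - 0.962, 9.850 + 0.773] = [8.888, 10.623]. RSS = √0.288054 = 0.537.

nominal=9.850 wc=[8.888,10.623] rss=0.537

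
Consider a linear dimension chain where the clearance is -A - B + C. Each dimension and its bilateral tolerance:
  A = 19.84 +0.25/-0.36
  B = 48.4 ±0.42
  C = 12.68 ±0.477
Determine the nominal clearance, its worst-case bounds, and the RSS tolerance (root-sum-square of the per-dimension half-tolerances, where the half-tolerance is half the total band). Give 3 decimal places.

nominal=-55.560 wc=[-56.707,-54.303] rss=0.705

Stack each dimension's contribution:
  -A: nom -19.840 → Σnom=-19.840; wc +0.360/-0.250 → slack +0.360/-0.250; half-tol=0.305, Σhalf²=0.093025
  -B: nom -48.400 → Σnom=-68.240; wc +0.420/-0.420 → slack +0.780/-0.670; half-tol=0.420, Σhalf²=0.269425
  +C: nom +12.680 → Σnom=-55.560; wc +0.477/-0.477 → slack +1.257/-1.147; half-tol=0.477, Σhalf²=0.496954
Nominal = -55.560. Worst-case = [-55.560 - 1.147, -55.560 + 1.257] = [-56.707, -54.303]. RSS = √0.496954 = 0.705.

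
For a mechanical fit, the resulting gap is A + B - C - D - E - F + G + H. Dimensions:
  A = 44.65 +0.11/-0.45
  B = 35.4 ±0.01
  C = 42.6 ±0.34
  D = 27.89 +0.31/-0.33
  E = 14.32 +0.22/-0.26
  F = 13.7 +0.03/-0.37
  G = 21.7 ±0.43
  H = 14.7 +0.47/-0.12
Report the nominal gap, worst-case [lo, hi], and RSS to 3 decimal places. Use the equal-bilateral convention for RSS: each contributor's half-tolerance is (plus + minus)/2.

Stack each dimension's contribution:
  +A: nom +44.650 → Σnom=44.650; wc +0.110/-0.450 → slack +0.110/-0.450; half-tol=0.280, Σhalf²=0.078400
  +B: nom +35.400 → Σnom=80.050; wc +0.010/-0.010 → slack +0.120/-0.460; half-tol=0.010, Σhalf²=0.078500
  -C: nom -42.600 → Σnom=37.450; wc +0.340/-0.340 → slack +0.460/-0.800; half-tol=0.340, Σhalf²=0.194100
  -D: nom -27.890 → Σnom=9.560; wc +0.330/-0.310 → slack +0.790/-1.110; half-tol=0.320, Σhalf²=0.296500
  -E: nom -14.320 → Σnom=-4.760; wc +0.260/-0.220 → slack +1.050/-1.330; half-tol=0.240, Σhalf²=0.354100
  -F: nom -13.700 → Σnom=-18.460; wc +0.370/-0.030 → slack +1.420/-1.360; half-tol=0.200, Σhalf²=0.394100
  +G: nom +21.700 → Σnom=3.240; wc +0.430/-0.430 → slack +1.850/-1.790; half-tol=0.430, Σhalf²=0.579000
  +H: nom +14.700 → Σnom=17.940; wc +0.470/-0.120 → slack +2.320/-1.910; half-tol=0.295, Σhalf²=0.666025
Nominal = 17.940. Worst-case = [17.940 - 1.910, 17.940 + 2.320] = [16.030, 20.260]. RSS = √0.666025 = 0.816.

nominal=17.940 wc=[16.030,20.260] rss=0.816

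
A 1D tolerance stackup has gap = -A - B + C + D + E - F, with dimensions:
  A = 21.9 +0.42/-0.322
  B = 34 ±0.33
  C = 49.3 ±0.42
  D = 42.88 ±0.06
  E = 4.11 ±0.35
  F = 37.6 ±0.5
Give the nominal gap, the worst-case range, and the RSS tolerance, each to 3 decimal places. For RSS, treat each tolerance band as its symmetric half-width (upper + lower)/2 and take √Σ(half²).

Stack each dimension's contribution:
  -A: nom -21.900 → Σnom=-21.900; wc +0.322/-0.420 → slack +0.322/-0.420; half-tol=0.371, Σhalf²=0.137641
  -B: nom -34.000 → Σnom=-55.900; wc +0.330/-0.330 → slack +0.652/-0.750; half-tol=0.330, Σhalf²=0.246541
  +C: nom +49.300 → Σnom=-6.600; wc +0.420/-0.420 → slack +1.072/-1.170; half-tol=0.420, Σhalf²=0.422941
  +D: nom +42.880 → Σnom=36.280; wc +0.060/-0.060 → slack +1.132/-1.230; half-tol=0.060, Σhalf²=0.426541
  +E: nom +4.110 → Σnom=40.390; wc +0.350/-0.350 → slack +1.482/-1.580; half-tol=0.350, Σhalf²=0.549041
  -F: nom -37.600 → Σnom=2.790; wc +0.500/-0.500 → slack +1.982/-2.080; half-tol=0.500, Σhalf²=0.799041
Nominal = 2.790. Worst-case = [2.790 - 2.080, 2.790 + 1.982] = [0.710, 4.772]. RSS = √0.799041 = 0.894.

nominal=2.790 wc=[0.710,4.772] rss=0.894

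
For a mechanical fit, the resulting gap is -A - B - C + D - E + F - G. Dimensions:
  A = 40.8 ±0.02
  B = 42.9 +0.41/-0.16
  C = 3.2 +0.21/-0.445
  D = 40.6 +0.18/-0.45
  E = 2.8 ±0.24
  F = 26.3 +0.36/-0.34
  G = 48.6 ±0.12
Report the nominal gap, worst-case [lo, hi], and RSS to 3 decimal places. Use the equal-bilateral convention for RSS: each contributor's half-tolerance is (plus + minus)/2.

nominal=-71.400 wc=[-73.190,-69.875] rss=0.695

Stack each dimension's contribution:
  -A: nom -40.800 → Σnom=-40.800; wc +0.020/-0.020 → slack +0.020/-0.020; half-tol=0.020, Σhalf²=0.000400
  -B: nom -42.900 → Σnom=-83.700; wc +0.160/-0.410 → slack +0.180/-0.430; half-tol=0.285, Σhalf²=0.081625
  -C: nom -3.200 → Σnom=-86.900; wc +0.445/-0.210 → slack +0.625/-0.640; half-tol=0.328, Σhalf²=0.188881
  +D: nom +40.600 → Σnom=-46.300; wc +0.180/-0.450 → slack +0.805/-1.090; half-tol=0.315, Σhalf²=0.288106
  -E: nom -2.800 → Σnom=-49.100; wc +0.240/-0.240 → slack +1.045/-1.330; half-tol=0.240, Σhalf²=0.345706
  +F: nom +26.300 → Σnom=-22.800; wc +0.360/-0.340 → slack +1.405/-1.670; half-tol=0.350, Σhalf²=0.468206
  -G: nom -48.600 → Σnom=-71.400; wc +0.120/-0.120 → slack +1.525/-1.790; half-tol=0.120, Σhalf²=0.482606
Nominal = -71.400. Worst-case = [-71.400 - 1.790, -71.400 + 1.525] = [-73.190, -69.875]. RSS = √0.482606 = 0.695.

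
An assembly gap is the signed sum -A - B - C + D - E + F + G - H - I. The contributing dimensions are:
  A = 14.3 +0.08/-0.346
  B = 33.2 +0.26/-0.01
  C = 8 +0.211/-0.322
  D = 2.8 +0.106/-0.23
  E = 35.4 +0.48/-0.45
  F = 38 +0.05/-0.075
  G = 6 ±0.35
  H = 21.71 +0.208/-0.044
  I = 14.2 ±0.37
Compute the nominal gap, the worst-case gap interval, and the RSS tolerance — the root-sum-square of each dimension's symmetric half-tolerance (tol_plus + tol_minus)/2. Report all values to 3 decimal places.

nominal=-80.010 wc=[-82.274,-77.962] rss=0.811

Stack each dimension's contribution:
  -A: nom -14.300 → Σnom=-14.300; wc +0.346/-0.080 → slack +0.346/-0.080; half-tol=0.213, Σhalf²=0.045369
  -B: nom -33.200 → Σnom=-47.500; wc +0.010/-0.260 → slack +0.356/-0.340; half-tol=0.135, Σhalf²=0.063594
  -C: nom -8.000 → Σnom=-55.500; wc +0.322/-0.211 → slack +0.678/-0.551; half-tol=0.267, Σhalf²=0.134616
  +D: nom +2.800 → Σnom=-52.700; wc +0.106/-0.230 → slack +0.784/-0.781; half-tol=0.168, Σhalf²=0.162840
  -E: nom -35.400 → Σnom=-88.100; wc +0.450/-0.480 → slack +1.234/-1.261; half-tol=0.465, Σhalf²=0.379065
  +F: nom +38.000 → Σnom=-50.100; wc +0.050/-0.075 → slack +1.284/-1.336; half-tol=0.062, Σhalf²=0.382971
  +G: nom +6.000 → Σnom=-44.100; wc +0.350/-0.350 → slack +1.634/-1.686; half-tol=0.350, Σhalf²=0.505471
  -H: nom -21.710 → Σnom=-65.810; wc +0.044/-0.208 → slack +1.678/-1.894; half-tol=0.126, Σhalf²=0.521347
  -I: nom -14.200 → Σnom=-80.010; wc +0.370/-0.370 → slack +2.048/-2.264; half-tol=0.370, Σhalf²=0.658247
Nominal = -80.010. Worst-case = [-80.010 - 2.264, -80.010 + 2.048] = [-82.274, -77.962]. RSS = √0.658247 = 0.811.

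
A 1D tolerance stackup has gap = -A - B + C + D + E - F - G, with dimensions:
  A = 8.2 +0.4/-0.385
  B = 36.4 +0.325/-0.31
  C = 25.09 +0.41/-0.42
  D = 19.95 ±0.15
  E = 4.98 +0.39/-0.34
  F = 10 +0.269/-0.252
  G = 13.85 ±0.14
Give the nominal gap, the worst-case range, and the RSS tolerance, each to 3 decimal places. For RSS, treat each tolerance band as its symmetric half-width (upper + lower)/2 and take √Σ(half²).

Stack each dimension's contribution:
  -A: nom -8.200 → Σnom=-8.200; wc +0.385/-0.400 → slack +0.385/-0.400; half-tol=0.393, Σhalf²=0.154056
  -B: nom -36.400 → Σnom=-44.600; wc +0.310/-0.325 → slack +0.695/-0.725; half-tol=0.318, Σhalf²=0.254862
  +C: nom +25.090 → Σnom=-19.510; wc +0.410/-0.420 → slack +1.105/-1.145; half-tol=0.415, Σhalf²=0.427087
  +D: nom +19.950 → Σnom=0.440; wc +0.150/-0.150 → slack +1.255/-1.295; half-tol=0.150, Σhalf²=0.449587
  +E: nom +4.980 → Σnom=5.420; wc +0.390/-0.340 → slack +1.645/-1.635; half-tol=0.365, Σhalf²=0.582812
  -F: nom -10.000 → Σnom=-4.580; wc +0.252/-0.269 → slack +1.897/-1.904; half-tol=0.261, Σhalf²=0.650673
  -G: nom -13.850 → Σnom=-18.430; wc +0.140/-0.140 → slack +2.037/-2.044; half-tol=0.140, Σhalf²=0.670273
Nominal = -18.430. Worst-case = [-18.430 - 2.044, -18.430 + 2.037] = [-20.474, -16.393]. RSS = √0.670273 = 0.819.

nominal=-18.430 wc=[-20.474,-16.393] rss=0.819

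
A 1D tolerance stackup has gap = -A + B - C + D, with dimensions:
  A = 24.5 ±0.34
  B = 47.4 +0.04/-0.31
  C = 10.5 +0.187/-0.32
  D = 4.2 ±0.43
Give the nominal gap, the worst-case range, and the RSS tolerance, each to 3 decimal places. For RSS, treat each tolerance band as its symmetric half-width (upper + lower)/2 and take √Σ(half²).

nominal=16.600 wc=[15.333,17.730] rss=0.629

Stack each dimension's contribution:
  -A: nom -24.500 → Σnom=-24.500; wc +0.340/-0.340 → slack +0.340/-0.340; half-tol=0.340, Σhalf²=0.115600
  +B: nom +47.400 → Σnom=22.900; wc +0.040/-0.310 → slack +0.380/-0.650; half-tol=0.175, Σhalf²=0.146225
  -C: nom -10.500 → Σnom=12.400; wc +0.320/-0.187 → slack +0.700/-0.837; half-tol=0.254, Σhalf²=0.210487
  +D: nom +4.200 → Σnom=16.600; wc +0.430/-0.430 → slack +1.130/-1.267; half-tol=0.430, Σhalf²=0.395387
Nominal = 16.600. Worst-case = [16.600 - 1.267, 16.600 + 1.130] = [15.333, 17.730]. RSS = √0.395387 = 0.629.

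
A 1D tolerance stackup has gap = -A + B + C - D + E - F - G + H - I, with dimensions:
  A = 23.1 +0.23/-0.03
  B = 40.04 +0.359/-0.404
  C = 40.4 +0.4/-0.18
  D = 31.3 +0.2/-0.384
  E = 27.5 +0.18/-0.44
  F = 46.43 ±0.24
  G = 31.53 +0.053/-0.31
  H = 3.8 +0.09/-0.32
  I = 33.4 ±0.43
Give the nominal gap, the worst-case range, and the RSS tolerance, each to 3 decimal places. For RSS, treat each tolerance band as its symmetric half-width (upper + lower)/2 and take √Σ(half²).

nominal=-54.020 wc=[-56.517,-51.597] rss=0.863

Stack each dimension's contribution:
  -A: nom -23.100 → Σnom=-23.100; wc +0.030/-0.230 → slack +0.030/-0.230; half-tol=0.130, Σhalf²=0.016900
  +B: nom +40.040 → Σnom=16.940; wc +0.359/-0.404 → slack +0.389/-0.634; half-tol=0.382, Σhalf²=0.162442
  +C: nom +40.400 → Σnom=57.340; wc +0.400/-0.180 → slack +0.789/-0.814; half-tol=0.290, Σhalf²=0.246542
  -D: nom -31.300 → Σnom=26.040; wc +0.384/-0.200 → slack +1.173/-1.014; half-tol=0.292, Σhalf²=0.331806
  +E: nom +27.500 → Σnom=53.540; wc +0.180/-0.440 → slack +1.353/-1.454; half-tol=0.310, Σhalf²=0.427906
  -F: nom -46.430 → Σnom=7.110; wc +0.240/-0.240 → slack +1.593/-1.694; half-tol=0.240, Σhalf²=0.485506
  -G: nom -31.530 → Σnom=-24.420; wc +0.310/-0.053 → slack +1.903/-1.747; half-tol=0.181, Σhalf²=0.518448
  +H: nom +3.800 → Σnom=-20.620; wc +0.090/-0.320 → slack +1.993/-2.067; half-tol=0.205, Σhalf²=0.560473
  -I: nom -33.400 → Σnom=-54.020; wc +0.430/-0.430 → slack +2.423/-2.497; half-tol=0.430, Σhalf²=0.745373
Nominal = -54.020. Worst-case = [-54.020 - 2.497, -54.020 + 2.423] = [-56.517, -51.597]. RSS = √0.745373 = 0.863.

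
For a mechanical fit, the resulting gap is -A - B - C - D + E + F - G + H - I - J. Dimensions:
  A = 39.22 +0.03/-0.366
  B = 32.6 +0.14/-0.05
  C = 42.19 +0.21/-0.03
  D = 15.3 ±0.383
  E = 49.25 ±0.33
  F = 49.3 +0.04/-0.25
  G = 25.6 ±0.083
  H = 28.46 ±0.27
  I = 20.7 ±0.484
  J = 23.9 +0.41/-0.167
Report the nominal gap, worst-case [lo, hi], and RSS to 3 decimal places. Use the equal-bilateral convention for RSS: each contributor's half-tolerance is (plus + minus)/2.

nominal=-72.500 wc=[-75.090,-70.297] rss=0.858

Stack each dimension's contribution:
  -A: nom -39.220 → Σnom=-39.220; wc +0.366/-0.030 → slack +0.366/-0.030; half-tol=0.198, Σhalf²=0.039204
  -B: nom -32.600 → Σnom=-71.820; wc +0.050/-0.140 → slack +0.416/-0.170; half-tol=0.095, Σhalf²=0.048229
  -C: nom -42.190 → Σnom=-114.010; wc +0.030/-0.210 → slack +0.446/-0.380; half-tol=0.120, Σhalf²=0.062629
  -D: nom -15.300 → Σnom=-129.310; wc +0.383/-0.383 → slack +0.829/-0.763; half-tol=0.383, Σhalf²=0.209318
  +E: nom +49.250 → Σnom=-80.060; wc +0.330/-0.330 → slack +1.159/-1.093; half-tol=0.330, Σhalf²=0.318218
  +F: nom +49.300 → Σnom=-30.760; wc +0.040/-0.250 → slack +1.199/-1.343; half-tol=0.145, Σhalf²=0.339243
  -G: nom -25.600 → Σnom=-56.360; wc +0.083/-0.083 → slack +1.282/-1.426; half-tol=0.083, Σhalf²=0.346132
  +H: nom +28.460 → Σnom=-27.900; wc +0.270/-0.270 → slack +1.552/-1.696; half-tol=0.270, Σhalf²=0.419032
  -I: nom -20.700 → Σnom=-48.600; wc +0.484/-0.484 → slack +2.036/-2.180; half-tol=0.484, Σhalf²=0.653288
  -J: nom -23.900 → Σnom=-72.500; wc +0.167/-0.410 → slack +2.203/-2.590; half-tol=0.288, Σhalf²=0.736520
Nominal = -72.500. Worst-case = [-72.500 - 2.590, -72.500 + 2.203] = [-75.090, -70.297]. RSS = √0.736520 = 0.858.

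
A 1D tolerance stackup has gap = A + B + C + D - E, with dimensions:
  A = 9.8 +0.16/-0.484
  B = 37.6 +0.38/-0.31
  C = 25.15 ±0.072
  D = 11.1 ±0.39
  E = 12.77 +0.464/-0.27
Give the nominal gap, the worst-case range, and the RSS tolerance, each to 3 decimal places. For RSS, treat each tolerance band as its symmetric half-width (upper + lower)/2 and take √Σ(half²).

Stack each dimension's contribution:
  +A: nom +9.800 → Σnom=9.800; wc +0.160/-0.484 → slack +0.160/-0.484; half-tol=0.322, Σhalf²=0.103684
  +B: nom +37.600 → Σnom=47.400; wc +0.380/-0.310 → slack +0.540/-0.794; half-tol=0.345, Σhalf²=0.222709
  +C: nom +25.150 → Σnom=72.550; wc +0.072/-0.072 → slack +0.612/-0.866; half-tol=0.072, Σhalf²=0.227893
  +D: nom +11.100 → Σnom=83.650; wc +0.390/-0.390 → slack +1.002/-1.256; half-tol=0.390, Σhalf²=0.379993
  -E: nom -12.770 → Σnom=70.880; wc +0.270/-0.464 → slack +1.272/-1.720; half-tol=0.367, Σhalf²=0.514682
Nominal = 70.880. Worst-case = [70.880 - 1.720, 70.880 + 1.272] = [69.160, 72.152]. RSS = √0.514682 = 0.717.

nominal=70.880 wc=[69.160,72.152] rss=0.717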